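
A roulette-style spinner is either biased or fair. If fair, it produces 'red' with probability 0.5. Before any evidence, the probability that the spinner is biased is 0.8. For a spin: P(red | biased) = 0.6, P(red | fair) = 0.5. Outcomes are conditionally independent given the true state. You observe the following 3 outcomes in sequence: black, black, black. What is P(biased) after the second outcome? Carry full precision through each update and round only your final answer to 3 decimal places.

0.719

Apply Bayes' rule sequentially, carrying P(biased) forward.
After 'black': P(biased) = 0.4·0.8000 / (0.4·0.8000 + 0.5·0.2000) ≈ 0.7619
After 'black': P(biased) = 0.4·0.7619 / (0.4·0.7619 + 0.5·0.2381) ≈ 0.7191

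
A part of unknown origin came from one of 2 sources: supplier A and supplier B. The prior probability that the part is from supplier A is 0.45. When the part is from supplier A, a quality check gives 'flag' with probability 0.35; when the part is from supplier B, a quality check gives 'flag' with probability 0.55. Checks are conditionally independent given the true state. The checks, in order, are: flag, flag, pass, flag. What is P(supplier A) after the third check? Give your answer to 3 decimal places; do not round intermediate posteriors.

After 'flag': P(supplier A) = 0.35·0.4500 / (0.35·0.4500 + 0.55·0.5500) ≈ 0.3424
After 'flag': P(supplier A) = 0.35·0.3424 / (0.35·0.3424 + 0.55·0.6576) ≈ 0.2489
After 'pass': P(supplier A) = 0.65·0.2489 / (0.65·0.2489 + 0.45·0.7511) ≈ 0.3237

0.324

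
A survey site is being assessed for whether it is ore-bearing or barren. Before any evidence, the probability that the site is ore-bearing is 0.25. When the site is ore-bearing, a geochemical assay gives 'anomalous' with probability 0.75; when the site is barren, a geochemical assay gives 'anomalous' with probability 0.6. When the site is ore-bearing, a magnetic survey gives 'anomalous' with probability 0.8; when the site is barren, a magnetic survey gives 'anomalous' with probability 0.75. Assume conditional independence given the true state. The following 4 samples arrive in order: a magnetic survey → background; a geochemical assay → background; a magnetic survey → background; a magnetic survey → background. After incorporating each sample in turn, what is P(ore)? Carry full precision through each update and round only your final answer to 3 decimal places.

After a magnetic survey='background': P(ore) = 0.2·0.2500 / (0.2·0.2500 + 0.25·0.7500) ≈ 0.2105
After a geochemical assay='background': P(ore) = 0.25·0.2105 / (0.25·0.2105 + 0.4·0.7895) ≈ 0.1429
After a magnetic survey='background': P(ore) = 0.2·0.1429 / (0.2·0.1429 + 0.25·0.8571) ≈ 0.1176
After a magnetic survey='background': P(ore) = 0.2·0.1176 / (0.2·0.1176 + 0.25·0.8824) ≈ 0.0964

0.096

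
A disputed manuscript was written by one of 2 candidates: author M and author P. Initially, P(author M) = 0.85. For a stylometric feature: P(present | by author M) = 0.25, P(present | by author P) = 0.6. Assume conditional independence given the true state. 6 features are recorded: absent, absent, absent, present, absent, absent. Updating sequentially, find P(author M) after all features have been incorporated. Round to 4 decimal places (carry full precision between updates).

After 'absent': P(author M) = 0.75·0.8500 / (0.75·0.8500 + 0.4·0.1500) ≈ 0.9140
After 'absent': P(author M) = 0.75·0.9140 / (0.75·0.9140 + 0.4·0.0860) ≈ 0.9522
After 'absent': P(author M) = 0.75·0.9522 / (0.75·0.9522 + 0.4·0.0478) ≈ 0.9739
After 'present': P(author M) = 0.25·0.9739 / (0.25·0.9739 + 0.6·0.0261) ≈ 0.9396
After 'absent': P(author M) = 0.75·0.9396 / (0.75·0.9396 + 0.4·0.0604) ≈ 0.9669
After 'absent': P(author M) = 0.75·0.9669 / (0.75·0.9669 + 0.4·0.0331) ≈ 0.9821

0.9821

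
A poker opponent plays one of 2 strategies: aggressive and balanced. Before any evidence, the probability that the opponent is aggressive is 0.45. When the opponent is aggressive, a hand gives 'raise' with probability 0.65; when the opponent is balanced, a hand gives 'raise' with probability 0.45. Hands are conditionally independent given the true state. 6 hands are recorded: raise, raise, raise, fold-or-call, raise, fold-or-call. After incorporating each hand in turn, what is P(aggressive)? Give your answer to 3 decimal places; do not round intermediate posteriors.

After 'raise': P(aggressive) = 0.65·0.4500 / (0.65·0.4500 + 0.45·0.5500) ≈ 0.5417
After 'raise': P(aggressive) = 0.65·0.5417 / (0.65·0.5417 + 0.45·0.4583) ≈ 0.6306
After 'raise': P(aggressive) = 0.65·0.6306 / (0.65·0.6306 + 0.45·0.3694) ≈ 0.7115
After 'fold-or-call': P(aggressive) = 0.35·0.7115 / (0.35·0.7115 + 0.55·0.2885) ≈ 0.6108
After 'raise': P(aggressive) = 0.65·0.6108 / (0.65·0.6108 + 0.45·0.3892) ≈ 0.6939
After 'fold-or-call': P(aggressive) = 0.35·0.6939 / (0.35·0.6939 + 0.55·0.3061) ≈ 0.5906

0.591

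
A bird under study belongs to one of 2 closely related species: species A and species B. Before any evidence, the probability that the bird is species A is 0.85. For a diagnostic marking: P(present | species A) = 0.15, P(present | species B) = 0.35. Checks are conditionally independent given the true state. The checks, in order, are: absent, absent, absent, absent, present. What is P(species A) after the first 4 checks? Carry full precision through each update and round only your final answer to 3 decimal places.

0.943

Apply Bayes' rule sequentially, carrying P(species A) forward.
After 'absent': P(species A) = 0.85·0.8500 / (0.85·0.8500 + 0.65·0.1500) ≈ 0.8811
After 'absent': P(species A) = 0.85·0.8811 / (0.85·0.8811 + 0.65·0.1189) ≈ 0.9065
After 'absent': P(species A) = 0.85·0.9065 / (0.85·0.9065 + 0.65·0.0935) ≈ 0.9269
After 'absent': P(species A) = 0.85·0.9269 / (0.85·0.9269 + 0.65·0.0731) ≈ 0.9431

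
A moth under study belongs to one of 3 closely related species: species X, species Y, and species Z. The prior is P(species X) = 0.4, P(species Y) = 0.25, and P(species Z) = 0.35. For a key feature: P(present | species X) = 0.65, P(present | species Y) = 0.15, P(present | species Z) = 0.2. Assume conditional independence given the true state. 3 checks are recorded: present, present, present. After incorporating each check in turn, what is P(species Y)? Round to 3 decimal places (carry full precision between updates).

0.007

After 'present': normaliser = 0.65·0.4000 + 0.15·0.2500 + 0.2·0.3500; P(species X) ≈ 0.7075, P(species Y) ≈ 0.1020, P(species Z) ≈ 0.1905
After 'present': normaliser = 0.65·0.7075 + 0.15·0.1020 + 0.2·0.1905; P(species X) ≈ 0.8960, P(species Y) ≈ 0.0298, P(species Z) ≈ 0.0742
After 'present': normaliser = 0.65·0.8960 + 0.15·0.0298 + 0.2·0.0742; P(species X) ≈ 0.9679, P(species Y) ≈ 0.0074, P(species Z) ≈ 0.0247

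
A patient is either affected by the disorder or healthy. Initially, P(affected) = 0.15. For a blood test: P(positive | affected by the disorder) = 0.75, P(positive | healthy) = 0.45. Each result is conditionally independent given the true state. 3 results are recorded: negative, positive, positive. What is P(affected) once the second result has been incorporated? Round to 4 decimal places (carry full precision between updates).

0.1179

After 'negative': P(affected) = 0.25·0.1500 / (0.25·0.1500 + 0.55·0.8500) ≈ 0.0743
After 'positive': P(affected) = 0.75·0.0743 / (0.75·0.0743 + 0.45·0.9257) ≈ 0.1179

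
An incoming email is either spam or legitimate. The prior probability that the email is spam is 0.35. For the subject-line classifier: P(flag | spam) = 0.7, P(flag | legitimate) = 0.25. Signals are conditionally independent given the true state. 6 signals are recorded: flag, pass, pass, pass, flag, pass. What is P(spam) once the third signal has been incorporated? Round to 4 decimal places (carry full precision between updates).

0.1943

After 'flag': P(spam) = 0.7·0.3500 / (0.7·0.3500 + 0.25·0.6500) ≈ 0.6012
After 'pass': P(spam) = 0.3·0.6012 / (0.3·0.6012 + 0.75·0.3988) ≈ 0.3762
After 'pass': P(spam) = 0.3·0.3762 / (0.3·0.3762 + 0.75·0.6238) ≈ 0.1943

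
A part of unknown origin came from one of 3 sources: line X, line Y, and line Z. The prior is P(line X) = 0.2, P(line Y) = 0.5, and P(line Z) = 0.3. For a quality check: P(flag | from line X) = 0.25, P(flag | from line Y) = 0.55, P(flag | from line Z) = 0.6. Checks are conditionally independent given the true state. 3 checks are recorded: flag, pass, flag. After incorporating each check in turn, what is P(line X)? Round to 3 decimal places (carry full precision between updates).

0.078

Each posterior becomes the prior for the next update.
After 'flag': normaliser = 0.25·0.2000 + 0.55·0.5000 + 0.6·0.3000; P(line X) ≈ 0.0990, P(line Y) ≈ 0.5446, P(line Z) ≈ 0.3564
After 'pass': normaliser = 0.75·0.0990 + 0.45·0.5446 + 0.4·0.3564; P(line X) ≈ 0.1608, P(line Y) ≈ 0.5305, P(line Z) ≈ 0.3087
After 'flag': normaliser = 0.25·0.1608 + 0.55·0.5305 + 0.6·0.3087; P(line X) ≈ 0.0777, P(line Y) ≈ 0.5642, P(line Z) ≈ 0.3581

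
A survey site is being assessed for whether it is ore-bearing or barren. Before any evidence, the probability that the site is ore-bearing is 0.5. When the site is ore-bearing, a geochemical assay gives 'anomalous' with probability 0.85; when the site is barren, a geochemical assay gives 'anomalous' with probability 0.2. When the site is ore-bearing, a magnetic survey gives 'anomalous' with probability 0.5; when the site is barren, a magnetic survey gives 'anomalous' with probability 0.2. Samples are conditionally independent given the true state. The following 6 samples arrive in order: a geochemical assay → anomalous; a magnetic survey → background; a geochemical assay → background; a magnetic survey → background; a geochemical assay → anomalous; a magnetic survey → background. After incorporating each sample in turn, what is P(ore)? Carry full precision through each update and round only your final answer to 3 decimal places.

Apply Bayes' rule sequentially, carrying P(ore) forward.
After a geochemical assay='anomalous': P(ore) = 0.85·0.5000 / (0.85·0.5000 + 0.2·0.5000) ≈ 0.8095
After a magnetic survey='background': P(ore) = 0.5·0.8095 / (0.5·0.8095 + 0.8·0.1905) ≈ 0.7265
After a geochemical assay='background': P(ore) = 0.15·0.7265 / (0.15·0.7265 + 0.8·0.2735) ≈ 0.3325
After a magnetic survey='background': P(ore) = 0.5·0.3325 / (0.5·0.3325 + 0.8·0.6675) ≈ 0.2374
After a geochemical assay='anomalous': P(ore) = 0.85·0.2374 / (0.85·0.2374 + 0.2·0.7626) ≈ 0.5695
After a magnetic survey='background': P(ore) = 0.5·0.5695 / (0.5·0.5695 + 0.8·0.4305) ≈ 0.4526

0.453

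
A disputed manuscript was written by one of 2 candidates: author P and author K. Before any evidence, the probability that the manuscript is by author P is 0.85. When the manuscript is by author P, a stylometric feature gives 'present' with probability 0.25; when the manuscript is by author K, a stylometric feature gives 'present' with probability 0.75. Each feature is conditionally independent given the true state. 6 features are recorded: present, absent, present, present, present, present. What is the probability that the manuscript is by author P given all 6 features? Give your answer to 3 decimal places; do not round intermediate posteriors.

Apply Bayes' rule sequentially, carrying P(author P) forward.
After 'present': P(author P) = 0.25·0.8500 / (0.25·0.8500 + 0.75·0.1500) ≈ 0.6538
After 'absent': P(author P) = 0.75·0.6538 / (0.75·0.6538 + 0.25·0.3462) ≈ 0.8500
After 'present': P(author P) = 0.25·0.8500 / (0.25·0.8500 + 0.75·0.1500) ≈ 0.6538
After 'present': P(author P) = 0.25·0.6538 / (0.25·0.6538 + 0.75·0.3462) ≈ 0.3864
After 'present': P(author P) = 0.25·0.3864 / (0.25·0.3864 + 0.75·0.6136) ≈ 0.1735
After 'present': P(author P) = 0.25·0.1735 / (0.25·0.1735 + 0.75·0.8265) ≈ 0.0654

0.065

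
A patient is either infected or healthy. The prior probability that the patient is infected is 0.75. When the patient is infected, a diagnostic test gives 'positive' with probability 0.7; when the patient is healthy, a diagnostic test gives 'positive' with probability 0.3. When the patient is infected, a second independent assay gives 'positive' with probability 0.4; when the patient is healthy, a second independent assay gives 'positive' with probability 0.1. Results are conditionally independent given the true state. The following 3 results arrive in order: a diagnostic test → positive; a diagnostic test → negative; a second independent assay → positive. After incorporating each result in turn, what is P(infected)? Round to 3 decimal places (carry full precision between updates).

0.923

Apply Bayes' rule sequentially, carrying P(infected) forward.
After a diagnostic test='positive': P(infected) = 0.7·0.7500 / (0.7·0.7500 + 0.3·0.2500) ≈ 0.8750
After a diagnostic test='negative': P(infected) = 0.3·0.8750 / (0.3·0.8750 + 0.7·0.1250) ≈ 0.7500
After a second independent assay='positive': P(infected) = 0.4·0.7500 / (0.4·0.7500 + 0.1·0.2500) ≈ 0.9231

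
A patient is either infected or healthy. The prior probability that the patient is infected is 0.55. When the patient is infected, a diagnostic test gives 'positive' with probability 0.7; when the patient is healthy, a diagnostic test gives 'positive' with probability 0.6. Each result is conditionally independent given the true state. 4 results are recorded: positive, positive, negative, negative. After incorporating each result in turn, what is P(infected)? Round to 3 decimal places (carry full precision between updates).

After 'positive': P(infected) = 0.7·0.5500 / (0.7·0.5500 + 0.6·0.4500) ≈ 0.5878
After 'positive': P(infected) = 0.7·0.5878 / (0.7·0.5878 + 0.6·0.4122) ≈ 0.6246
After 'negative': P(infected) = 0.3·0.6246 / (0.3·0.6246 + 0.4·0.3754) ≈ 0.5551
After 'negative': P(infected) = 0.3·0.5551 / (0.3·0.5551 + 0.4·0.4449) ≈ 0.4834

0.483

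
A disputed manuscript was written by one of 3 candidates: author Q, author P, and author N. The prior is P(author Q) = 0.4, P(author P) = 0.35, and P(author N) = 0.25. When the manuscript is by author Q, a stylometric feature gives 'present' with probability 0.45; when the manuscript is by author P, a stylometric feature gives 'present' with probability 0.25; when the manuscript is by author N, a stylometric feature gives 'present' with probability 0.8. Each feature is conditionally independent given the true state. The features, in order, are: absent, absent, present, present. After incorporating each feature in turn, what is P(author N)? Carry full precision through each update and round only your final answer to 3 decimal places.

0.148

After 'absent': normaliser = 0.55·0.4000 + 0.75·0.3500 + 0.2·0.2500; P(author Q) ≈ 0.4131, P(author P) ≈ 0.4930, P(author N) ≈ 0.0939
After 'absent': normaliser = 0.55·0.4131 + 0.75·0.4930 + 0.2·0.0939; P(author Q) ≈ 0.3690, P(author P) ≈ 0.6005, P(author N) ≈ 0.0305
After 'present': normaliser = 0.45·0.3690 + 0.25·0.6005 + 0.8·0.0305; P(author Q) ≈ 0.4876, P(author P) ≈ 0.4408, P(author N) ≈ 0.0716
After 'present': normaliser = 0.45·0.4876 + 0.25·0.4408 + 0.8·0.0716; P(author Q) ≈ 0.5671, P(author P) ≈ 0.2848, P(author N) ≈ 0.1481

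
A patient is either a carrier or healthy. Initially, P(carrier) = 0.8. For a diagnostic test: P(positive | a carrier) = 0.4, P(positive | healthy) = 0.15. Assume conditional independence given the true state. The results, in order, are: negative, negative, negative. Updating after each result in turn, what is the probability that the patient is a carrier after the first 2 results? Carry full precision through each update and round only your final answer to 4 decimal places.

0.6659

After 'negative': P(carrier) = 0.6·0.8000 / (0.6·0.8000 + 0.85·0.2000) ≈ 0.7385
After 'negative': P(carrier) = 0.6·0.7385 / (0.6·0.7385 + 0.85·0.2615) ≈ 0.6659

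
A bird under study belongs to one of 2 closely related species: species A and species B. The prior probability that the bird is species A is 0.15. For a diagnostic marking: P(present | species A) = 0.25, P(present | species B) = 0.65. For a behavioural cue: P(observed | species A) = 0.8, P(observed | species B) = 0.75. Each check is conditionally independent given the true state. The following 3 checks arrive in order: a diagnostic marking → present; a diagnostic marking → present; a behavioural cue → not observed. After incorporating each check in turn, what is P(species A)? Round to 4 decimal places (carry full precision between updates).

After a diagnostic marking='present': P(species A) = 0.25·0.1500 / (0.25·0.1500 + 0.65·0.8500) ≈ 0.0636
After a diagnostic marking='present': P(species A) = 0.25·0.0636 / (0.25·0.0636 + 0.65·0.9364) ≈ 0.0254
After a behavioural cue='not observed': P(species A) = 0.2·0.0254 / (0.2·0.0254 + 0.25·0.9746) ≈ 0.0205

0.0205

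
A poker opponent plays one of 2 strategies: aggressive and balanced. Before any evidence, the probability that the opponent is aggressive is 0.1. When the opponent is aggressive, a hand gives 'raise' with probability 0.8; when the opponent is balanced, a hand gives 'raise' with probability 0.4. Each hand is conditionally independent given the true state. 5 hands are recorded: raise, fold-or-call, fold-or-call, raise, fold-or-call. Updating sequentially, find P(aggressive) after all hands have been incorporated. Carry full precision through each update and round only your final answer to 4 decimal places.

0.0162

Apply Bayes' rule sequentially, carrying P(aggressive) forward.
After 'raise': P(aggressive) = 0.8·0.1000 / (0.8·0.1000 + 0.4·0.9000) ≈ 0.1818
After 'fold-or-call': P(aggressive) = 0.2·0.1818 / (0.2·0.1818 + 0.6·0.8182) ≈ 0.0690
After 'fold-or-call': P(aggressive) = 0.2·0.0690 / (0.2·0.0690 + 0.6·0.9310) ≈ 0.0241
After 'raise': P(aggressive) = 0.8·0.0241 / (0.8·0.0241 + 0.4·0.9759) ≈ 0.0471
After 'fold-or-call': P(aggressive) = 0.2·0.0471 / (0.2·0.0471 + 0.6·0.9529) ≈ 0.0162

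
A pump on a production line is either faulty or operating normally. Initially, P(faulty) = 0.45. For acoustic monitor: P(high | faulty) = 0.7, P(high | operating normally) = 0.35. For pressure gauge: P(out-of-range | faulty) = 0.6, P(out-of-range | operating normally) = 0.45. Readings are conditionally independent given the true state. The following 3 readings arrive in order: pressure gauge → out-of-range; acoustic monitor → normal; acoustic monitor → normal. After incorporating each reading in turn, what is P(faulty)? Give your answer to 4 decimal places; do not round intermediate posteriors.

0.1886

Apply Bayes' rule sequentially, carrying P(faulty) forward.
After pressure gauge='out-of-range': P(faulty) = 0.6·0.4500 / (0.6·0.4500 + 0.45·0.5500) ≈ 0.5217
After acoustic monitor='normal': P(faulty) = 0.3·0.5217 / (0.3·0.5217 + 0.65·0.4783) ≈ 0.3349
After acoustic monitor='normal': P(faulty) = 0.3·0.3349 / (0.3·0.3349 + 0.65·0.6651) ≈ 0.1886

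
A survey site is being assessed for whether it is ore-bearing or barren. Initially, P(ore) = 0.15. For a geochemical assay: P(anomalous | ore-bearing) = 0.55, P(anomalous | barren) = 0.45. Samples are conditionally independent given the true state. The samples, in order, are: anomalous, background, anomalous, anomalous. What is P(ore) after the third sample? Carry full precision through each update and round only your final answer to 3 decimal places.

After 'anomalous': P(ore) = 0.55·0.1500 / (0.55·0.1500 + 0.45·0.8500) ≈ 0.1774
After 'background': P(ore) = 0.45·0.1774 / (0.45·0.1774 + 0.55·0.8226) ≈ 0.1500
After 'anomalous': P(ore) = 0.55·0.1500 / (0.55·0.1500 + 0.45·0.8500) ≈ 0.1774

0.177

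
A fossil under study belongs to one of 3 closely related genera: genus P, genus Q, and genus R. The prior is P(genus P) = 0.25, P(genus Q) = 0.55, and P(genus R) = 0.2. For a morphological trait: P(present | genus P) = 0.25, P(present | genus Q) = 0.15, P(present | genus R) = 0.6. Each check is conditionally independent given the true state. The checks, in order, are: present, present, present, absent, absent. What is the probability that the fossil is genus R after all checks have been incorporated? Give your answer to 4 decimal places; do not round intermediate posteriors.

Each posterior becomes the prior for the next update.
After 'present': normaliser = 0.25·0.2500 + 0.15·0.5500 + 0.6·0.2000; P(genus P) ≈ 0.2358, P(genus Q) ≈ 0.3113, P(genus R) ≈ 0.4528
After 'present': normaliser = 0.25·0.2358 + 0.15·0.3113 + 0.6·0.4528; P(genus P) ≈ 0.1562, P(genus Q) ≈ 0.1237, P(genus R) ≈ 0.7200
After 'present': normaliser = 0.25·0.1562 + 0.15·0.1237 + 0.6·0.7200; P(genus P) ≈ 0.0798, P(genus Q) ≈ 0.0379, P(genus R) ≈ 0.8823
After 'absent': normaliser = 0.75·0.0798 + 0.85·0.0379 + 0.4·0.8823; P(genus P) ≈ 0.1345, P(genus Q) ≈ 0.0724, P(genus R) ≈ 0.7931
After 'absent': normaliser = 0.75·0.1345 + 0.85·0.0724 + 0.4·0.7931; P(genus P) ≈ 0.2103, P(genus Q) ≈ 0.1283, P(genus R) ≈ 0.6614

0.6614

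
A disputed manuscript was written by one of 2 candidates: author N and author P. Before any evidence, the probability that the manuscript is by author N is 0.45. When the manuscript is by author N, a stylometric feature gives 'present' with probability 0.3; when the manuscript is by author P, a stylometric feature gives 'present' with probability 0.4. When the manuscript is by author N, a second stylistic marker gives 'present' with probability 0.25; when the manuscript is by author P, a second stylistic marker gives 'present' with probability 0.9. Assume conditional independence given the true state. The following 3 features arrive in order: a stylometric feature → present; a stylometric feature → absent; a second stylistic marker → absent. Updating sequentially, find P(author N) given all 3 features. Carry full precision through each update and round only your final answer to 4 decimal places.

0.8430

After a stylometric feature='present': P(author N) = 0.3·0.4500 / (0.3·0.4500 + 0.4·0.5500) ≈ 0.3803
After a stylometric feature='absent': P(author N) = 0.7·0.3803 / (0.7·0.3803 + 0.6·0.6197) ≈ 0.4172
After a second stylistic marker='absent': P(author N) = 0.75·0.4172 / (0.75·0.4172 + 0.1·0.5828) ≈ 0.8430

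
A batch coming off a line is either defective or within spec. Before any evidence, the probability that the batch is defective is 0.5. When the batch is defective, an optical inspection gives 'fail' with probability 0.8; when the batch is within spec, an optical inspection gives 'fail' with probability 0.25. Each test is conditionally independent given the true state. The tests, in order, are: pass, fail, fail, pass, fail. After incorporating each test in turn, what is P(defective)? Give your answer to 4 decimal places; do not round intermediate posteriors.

0.6997

After 'pass': P(defective) = 0.2·0.5000 / (0.2·0.5000 + 0.75·0.5000) ≈ 0.2105
After 'fail': P(defective) = 0.8·0.2105 / (0.8·0.2105 + 0.25·0.7895) ≈ 0.4604
After 'fail': P(defective) = 0.8·0.4604 / (0.8·0.4604 + 0.25·0.5396) ≈ 0.7320
After 'pass': P(defective) = 0.2·0.7320 / (0.2·0.7320 + 0.75·0.2680) ≈ 0.4214
After 'fail': P(defective) = 0.8·0.4214 / (0.8·0.4214 + 0.25·0.5786) ≈ 0.6997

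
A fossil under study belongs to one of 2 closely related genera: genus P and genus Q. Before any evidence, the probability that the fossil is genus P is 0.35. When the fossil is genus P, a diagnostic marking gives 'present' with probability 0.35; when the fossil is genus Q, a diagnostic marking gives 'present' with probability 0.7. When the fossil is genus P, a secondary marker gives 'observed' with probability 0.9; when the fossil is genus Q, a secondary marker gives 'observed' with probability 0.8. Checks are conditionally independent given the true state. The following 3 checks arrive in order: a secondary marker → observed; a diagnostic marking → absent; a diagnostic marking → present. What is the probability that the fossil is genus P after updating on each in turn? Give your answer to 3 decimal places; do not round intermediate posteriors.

0.396

After a secondary marker='observed': P(genus P) = 0.9·0.3500 / (0.9·0.3500 + 0.8·0.6500) ≈ 0.3772
After a diagnostic marking='absent': P(genus P) = 0.65·0.3772 / (0.65·0.3772 + 0.3·0.6228) ≈ 0.5676
After a diagnostic marking='present': P(genus P) = 0.35·0.5676 / (0.35·0.5676 + 0.7·0.4324) ≈ 0.3962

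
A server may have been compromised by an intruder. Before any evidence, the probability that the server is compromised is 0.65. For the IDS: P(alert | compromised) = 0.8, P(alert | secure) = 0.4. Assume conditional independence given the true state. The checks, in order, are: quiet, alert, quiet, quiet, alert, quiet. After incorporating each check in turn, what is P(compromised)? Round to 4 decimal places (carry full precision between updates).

After 'quiet': P(compromised) = 0.2·0.6500 / (0.2·0.6500 + 0.6·0.3500) ≈ 0.3824
After 'alert': P(compromised) = 0.8·0.3824 / (0.8·0.3824 + 0.4·0.6176) ≈ 0.5532
After 'quiet': P(compromised) = 0.2·0.5532 / (0.2·0.5532 + 0.6·0.4468) ≈ 0.2921
After 'quiet': P(compromised) = 0.2·0.2921 / (0.2·0.2921 + 0.6·0.7079) ≈ 0.1209
After 'alert': P(compromised) = 0.8·0.1209 / (0.8·0.1209 + 0.4·0.8791) ≈ 0.2158
After 'quiet': P(compromised) = 0.2·0.2158 / (0.2·0.2158 + 0.6·0.7842) ≈ 0.0840

0.0840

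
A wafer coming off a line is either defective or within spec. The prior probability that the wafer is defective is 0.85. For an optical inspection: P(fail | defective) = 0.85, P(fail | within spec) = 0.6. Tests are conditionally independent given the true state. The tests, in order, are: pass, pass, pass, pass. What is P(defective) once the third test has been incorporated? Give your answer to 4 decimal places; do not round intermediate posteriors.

After 'pass': P(defective) = 0.15·0.8500 / (0.15·0.8500 + 0.4·0.1500) ≈ 0.6800
After 'pass': P(defective) = 0.15·0.6800 / (0.15·0.6800 + 0.4·0.3200) ≈ 0.4435
After 'pass': P(defective) = 0.15·0.4435 / (0.15·0.4435 + 0.4·0.5565) ≈ 0.2301

0.2301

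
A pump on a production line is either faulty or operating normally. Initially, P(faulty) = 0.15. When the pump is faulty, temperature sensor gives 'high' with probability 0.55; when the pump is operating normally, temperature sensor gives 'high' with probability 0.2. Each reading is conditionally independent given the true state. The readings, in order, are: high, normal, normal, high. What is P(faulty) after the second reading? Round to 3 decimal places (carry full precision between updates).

0.214

After 'high': P(faulty) = 0.55·0.1500 / (0.55·0.1500 + 0.2·0.8500) ≈ 0.3267
After 'normal': P(faulty) = 0.45·0.3267 / (0.45·0.3267 + 0.8·0.6733) ≈ 0.2144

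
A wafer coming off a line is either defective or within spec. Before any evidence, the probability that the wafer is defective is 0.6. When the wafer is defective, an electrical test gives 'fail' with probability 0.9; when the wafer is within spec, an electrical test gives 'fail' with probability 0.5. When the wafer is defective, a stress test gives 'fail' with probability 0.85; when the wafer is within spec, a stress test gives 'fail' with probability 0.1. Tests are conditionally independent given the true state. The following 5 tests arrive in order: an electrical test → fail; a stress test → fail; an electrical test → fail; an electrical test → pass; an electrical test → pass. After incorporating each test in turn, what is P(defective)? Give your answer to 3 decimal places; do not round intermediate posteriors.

Apply Bayes' rule sequentially, carrying P(defective) forward.
After an electrical test='fail': P(defective) = 0.9·0.6000 / (0.9·0.6000 + 0.5·0.4000) ≈ 0.7297
After a stress test='fail': P(defective) = 0.85·0.7297 / (0.85·0.7297 + 0.1·0.2703) ≈ 0.9582
After an electrical test='fail': P(defective) = 0.9·0.9582 / (0.9·0.9582 + 0.5·0.0418) ≈ 0.9764
After an electrical test='pass': P(defective) = 0.1·0.9764 / (0.1·0.9764 + 0.5·0.0236) ≈ 0.8920
After an electrical test='pass': P(defective) = 0.1·0.8920 / (0.1·0.8920 + 0.5·0.1080) ≈ 0.6230

0.623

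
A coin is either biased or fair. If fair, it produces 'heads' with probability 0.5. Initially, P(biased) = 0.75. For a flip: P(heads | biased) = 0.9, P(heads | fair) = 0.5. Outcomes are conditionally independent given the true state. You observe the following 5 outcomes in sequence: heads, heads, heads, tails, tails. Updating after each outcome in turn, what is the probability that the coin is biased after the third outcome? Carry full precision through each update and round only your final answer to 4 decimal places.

0.9459

After 'heads': P(biased) = 0.9·0.7500 / (0.9·0.7500 + 0.5·0.2500) ≈ 0.8438
After 'heads': P(biased) = 0.9·0.8438 / (0.9·0.8438 + 0.5·0.1562) ≈ 0.9067
After 'heads': P(biased) = 0.9·0.9067 / (0.9·0.9067 + 0.5·0.0933) ≈ 0.9459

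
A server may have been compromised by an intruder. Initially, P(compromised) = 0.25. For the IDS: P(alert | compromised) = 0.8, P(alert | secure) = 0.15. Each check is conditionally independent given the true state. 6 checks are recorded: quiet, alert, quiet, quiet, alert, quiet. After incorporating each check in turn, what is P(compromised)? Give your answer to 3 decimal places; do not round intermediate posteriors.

0.028

After 'quiet': P(compromised) = 0.2·0.2500 / (0.2·0.2500 + 0.85·0.7500) ≈ 0.0727
After 'alert': P(compromised) = 0.8·0.0727 / (0.8·0.0727 + 0.15·0.9273) ≈ 0.2949
After 'quiet': P(compromised) = 0.2·0.2949 / (0.2·0.2949 + 0.85·0.7051) ≈ 0.0896
After 'quiet': P(compromised) = 0.2·0.0896 / (0.2·0.0896 + 0.85·0.9104) ≈ 0.0226
After 'alert': P(compromised) = 0.8·0.0226 / (0.8·0.0226 + 0.15·0.9774) ≈ 0.1099
After 'quiet': P(compromised) = 0.2·0.1099 / (0.2·0.1099 + 0.85·0.8901) ≈ 0.0282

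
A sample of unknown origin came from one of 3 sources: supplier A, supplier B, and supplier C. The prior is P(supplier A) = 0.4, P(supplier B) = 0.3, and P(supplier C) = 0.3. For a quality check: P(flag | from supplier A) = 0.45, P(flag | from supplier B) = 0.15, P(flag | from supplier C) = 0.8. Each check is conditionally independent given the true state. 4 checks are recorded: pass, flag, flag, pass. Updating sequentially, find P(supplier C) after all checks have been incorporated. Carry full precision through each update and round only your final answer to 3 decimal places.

0.207

After 'pass': normaliser = 0.55·0.4000 + 0.85·0.3000 + 0.2·0.3000; P(supplier A) ≈ 0.4112, P(supplier B) ≈ 0.4766, P(supplier C) ≈ 0.1121
After 'flag': normaliser = 0.45·0.4112 + 0.15·0.4766 + 0.8·0.1121; P(supplier A) ≈ 0.5344, P(supplier B) ≈ 0.2065, P(supplier C) ≈ 0.2591
After 'flag': normaliser = 0.45·0.5344 + 0.15·0.2065 + 0.8·0.2591; P(supplier A) ≈ 0.5023, P(supplier B) ≈ 0.0647, P(supplier C) ≈ 0.4330
After 'pass': normaliser = 0.55·0.5023 + 0.85·0.0647 + 0.2·0.4330; P(supplier A) ≈ 0.6612, P(supplier B) ≈ 0.1316, P(supplier C) ≈ 0.2072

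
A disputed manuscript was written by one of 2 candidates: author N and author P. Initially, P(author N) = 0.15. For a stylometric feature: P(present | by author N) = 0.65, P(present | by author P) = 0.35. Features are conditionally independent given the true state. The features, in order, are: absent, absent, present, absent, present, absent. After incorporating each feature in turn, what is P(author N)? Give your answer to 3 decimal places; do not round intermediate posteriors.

0.049

After 'absent': P(author N) = 0.35·0.1500 / (0.35·0.1500 + 0.65·0.8500) ≈ 0.0868
After 'absent': P(author N) = 0.35·0.0868 / (0.35·0.0868 + 0.65·0.9132) ≈ 0.0487
After 'present': P(author N) = 0.65·0.0487 / (0.65·0.0487 + 0.35·0.9513) ≈ 0.0868
After 'absent': P(author N) = 0.35·0.0868 / (0.35·0.0868 + 0.65·0.9132) ≈ 0.0487
After 'present': P(author N) = 0.65·0.0487 / (0.65·0.0487 + 0.35·0.9513) ≈ 0.0868
After 'absent': P(author N) = 0.35·0.0868 / (0.35·0.0868 + 0.65·0.9132) ≈ 0.0487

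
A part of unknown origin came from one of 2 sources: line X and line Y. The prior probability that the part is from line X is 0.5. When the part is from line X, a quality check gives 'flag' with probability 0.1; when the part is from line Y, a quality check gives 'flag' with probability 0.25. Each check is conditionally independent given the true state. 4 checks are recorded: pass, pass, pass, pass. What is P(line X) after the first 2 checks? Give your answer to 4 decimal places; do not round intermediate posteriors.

0.5902

After 'pass': P(line X) = 0.9·0.5000 / (0.9·0.5000 + 0.75·0.5000) ≈ 0.5455
After 'pass': P(line X) = 0.9·0.5455 / (0.9·0.5455 + 0.75·0.4545) ≈ 0.5902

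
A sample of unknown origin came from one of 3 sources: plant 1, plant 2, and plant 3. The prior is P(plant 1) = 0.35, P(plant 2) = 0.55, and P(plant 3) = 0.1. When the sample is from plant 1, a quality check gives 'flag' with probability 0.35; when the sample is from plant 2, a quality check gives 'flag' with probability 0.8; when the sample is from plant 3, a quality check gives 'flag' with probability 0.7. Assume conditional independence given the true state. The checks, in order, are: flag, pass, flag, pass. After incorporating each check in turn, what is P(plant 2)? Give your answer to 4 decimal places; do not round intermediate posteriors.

0.3847

After 'flag': normaliser = 0.35·0.3500 + 0.8·0.5500 + 0.7·0.1000; P(plant 1) ≈ 0.1937, P(plant 2) ≈ 0.6957, P(plant 3) ≈ 0.1107
After 'pass': normaliser = 0.65·0.1937 + 0.2·0.6957 + 0.3·0.1107; P(plant 1) ≈ 0.4221, P(plant 2) ≈ 0.4665, P(plant 3) ≈ 0.1113
After 'flag': normaliser = 0.35·0.4221 + 0.8·0.4665 + 0.7·0.1113; P(plant 1) ≈ 0.2467, P(plant 2) ≈ 0.6232, P(plant 3) ≈ 0.1301
After 'pass': normaliser = 0.65·0.2467 + 0.2·0.6232 + 0.3·0.1301; P(plant 1) ≈ 0.4949, P(plant 2) ≈ 0.3847, P(plant 3) ≈ 0.1205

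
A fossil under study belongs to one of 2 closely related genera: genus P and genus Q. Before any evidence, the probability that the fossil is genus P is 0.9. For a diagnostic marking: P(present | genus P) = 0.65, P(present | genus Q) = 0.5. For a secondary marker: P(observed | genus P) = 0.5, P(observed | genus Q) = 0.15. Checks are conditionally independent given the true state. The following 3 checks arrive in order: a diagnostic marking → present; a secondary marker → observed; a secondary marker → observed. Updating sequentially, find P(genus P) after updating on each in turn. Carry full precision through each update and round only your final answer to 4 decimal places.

0.9924

Each posterior becomes the prior for the next update.
After a diagnostic marking='present': P(genus P) = 0.65·0.9000 / (0.65·0.9000 + 0.5·0.1000) ≈ 0.9213
After a secondary marker='observed': P(genus P) = 0.5·0.9213 / (0.5·0.9213 + 0.15·0.0787) ≈ 0.9750
After a secondary marker='observed': P(genus P) = 0.5·0.9750 / (0.5·0.9750 + 0.15·0.0250) ≈ 0.9924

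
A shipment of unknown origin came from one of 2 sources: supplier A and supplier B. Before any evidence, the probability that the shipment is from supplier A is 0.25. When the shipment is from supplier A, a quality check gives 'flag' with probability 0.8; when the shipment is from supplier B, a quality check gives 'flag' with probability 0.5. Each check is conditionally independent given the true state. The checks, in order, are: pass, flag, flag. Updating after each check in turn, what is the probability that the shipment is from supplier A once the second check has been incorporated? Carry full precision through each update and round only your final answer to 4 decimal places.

After 'pass': P(supplier A) = 0.2·0.2500 / (0.2·0.2500 + 0.5·0.7500) ≈ 0.1176
After 'flag': P(supplier A) = 0.8·0.1176 / (0.8·0.1176 + 0.5·0.8824) ≈ 0.1758

0.1758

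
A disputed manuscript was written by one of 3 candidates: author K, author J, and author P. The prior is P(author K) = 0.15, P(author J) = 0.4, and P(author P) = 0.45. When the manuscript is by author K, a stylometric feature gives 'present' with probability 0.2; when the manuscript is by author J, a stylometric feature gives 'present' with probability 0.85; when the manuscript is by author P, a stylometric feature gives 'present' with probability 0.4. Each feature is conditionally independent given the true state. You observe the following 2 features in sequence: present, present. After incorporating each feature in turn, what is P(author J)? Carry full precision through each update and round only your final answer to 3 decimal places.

After 'present': normaliser = 0.2·0.1500 + 0.85·0.4000 + 0.4·0.4500; P(author K) ≈ 0.0545, P(author J) ≈ 0.6182, P(author P) ≈ 0.3273
After 'present': normaliser = 0.2·0.0545 + 0.85·0.6182 + 0.4·0.3273; P(author K) ≈ 0.0163, P(author J) ≈ 0.7875, P(author P) ≈ 0.1962

0.787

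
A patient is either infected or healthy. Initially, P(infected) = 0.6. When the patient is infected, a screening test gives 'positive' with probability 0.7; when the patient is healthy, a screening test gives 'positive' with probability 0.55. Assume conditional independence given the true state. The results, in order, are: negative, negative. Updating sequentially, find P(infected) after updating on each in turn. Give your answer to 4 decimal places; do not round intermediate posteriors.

0.4000

After 'negative': P(infected) = 0.3·0.6000 / (0.3·0.6000 + 0.45·0.4000) ≈ 0.5000
After 'negative': P(infected) = 0.3·0.5000 / (0.3·0.5000 + 0.45·0.5000) ≈ 0.4000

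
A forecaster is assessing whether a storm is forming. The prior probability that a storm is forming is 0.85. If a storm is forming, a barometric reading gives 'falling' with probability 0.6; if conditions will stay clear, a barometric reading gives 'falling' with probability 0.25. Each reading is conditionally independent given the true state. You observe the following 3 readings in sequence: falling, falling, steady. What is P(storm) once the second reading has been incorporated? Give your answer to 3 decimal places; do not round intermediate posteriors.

0.970

After 'falling': P(storm) = 0.6·0.8500 / (0.6·0.8500 + 0.25·0.1500) ≈ 0.9315
After 'falling': P(storm) = 0.6·0.9315 / (0.6·0.9315 + 0.25·0.0685) ≈ 0.9703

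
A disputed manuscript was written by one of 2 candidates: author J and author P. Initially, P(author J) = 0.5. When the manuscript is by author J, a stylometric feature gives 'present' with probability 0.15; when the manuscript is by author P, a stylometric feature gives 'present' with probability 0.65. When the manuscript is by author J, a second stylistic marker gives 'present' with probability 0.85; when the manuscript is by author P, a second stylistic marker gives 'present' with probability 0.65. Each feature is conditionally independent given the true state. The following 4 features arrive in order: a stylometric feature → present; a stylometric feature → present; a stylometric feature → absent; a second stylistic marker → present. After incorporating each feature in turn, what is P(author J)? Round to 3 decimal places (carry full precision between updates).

After a stylometric feature='present': P(author J) = 0.15·0.5000 / (0.15·0.5000 + 0.65·0.5000) ≈ 0.1875
After a stylometric feature='present': P(author J) = 0.15·0.1875 / (0.15·0.1875 + 0.65·0.8125) ≈ 0.0506
After a stylometric feature='absent': P(author J) = 0.85·0.0506 / (0.85·0.0506 + 0.35·0.9494) ≈ 0.1145
After a second stylistic marker='present': P(author J) = 0.85·0.1145 / (0.85·0.1145 + 0.65·0.8855) ≈ 0.1447

0.145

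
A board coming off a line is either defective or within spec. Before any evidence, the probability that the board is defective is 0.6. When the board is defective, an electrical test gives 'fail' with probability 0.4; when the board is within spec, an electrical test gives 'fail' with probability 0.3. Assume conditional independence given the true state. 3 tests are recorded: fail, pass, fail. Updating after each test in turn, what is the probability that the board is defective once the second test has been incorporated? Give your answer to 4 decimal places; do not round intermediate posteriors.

After 'fail': P(defective) = 0.4·0.6000 / (0.4·0.6000 + 0.3·0.4000) ≈ 0.6667
After 'pass': P(defective) = 0.6·0.6667 / (0.6·0.6667 + 0.7·0.3333) ≈ 0.6316

0.6316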